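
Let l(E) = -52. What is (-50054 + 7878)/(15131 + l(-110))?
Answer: -42176/15079 ≈ -2.7970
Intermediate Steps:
(-50054 + 7878)/(15131 + l(-110)) = (-50054 + 7878)/(15131 - 52) = -42176/15079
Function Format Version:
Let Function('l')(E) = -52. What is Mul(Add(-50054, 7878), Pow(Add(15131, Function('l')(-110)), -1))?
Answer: Rational(-42176, 15079) ≈ -2.7970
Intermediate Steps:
Mul(Add(-50054, 7878), Pow(Add(15131, Function('l')(-110)), -1)) = Mul(Add(-50054, 7878), Pow(Add(15131, -52), -1)) = Mul(-42176, Pow(15079, -1)) = Mul(-42176, Rational(1, 15079)) = Rational(-42176, 15079)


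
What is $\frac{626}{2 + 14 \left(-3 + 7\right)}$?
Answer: $\frac{313}{29} \approx 10.793$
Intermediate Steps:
$\frac{626}{2 + 14 \left(-3 + 7\right)} = \frac{626}{2 + 14 \cdot 4} = \frac{626}{2 + 56} = \frac{626}{58} = 626 \cdot \frac{1}{58} = \frac{313}{29}$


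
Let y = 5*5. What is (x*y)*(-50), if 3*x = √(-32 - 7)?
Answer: -1250*I*√39/3 ≈ -2602.1*I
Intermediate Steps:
x = I*√39/3 (x = √(-32 - 7)/3 = √(-39)/3 = (I*√39)/3 = I*√39/3 ≈ 2.0817*I)
y = 25
(x*y)*(-50) = ((I*√39/3)*25)*(-50) = (25*I*√39/3)*(-50) = -1250*I*√39/3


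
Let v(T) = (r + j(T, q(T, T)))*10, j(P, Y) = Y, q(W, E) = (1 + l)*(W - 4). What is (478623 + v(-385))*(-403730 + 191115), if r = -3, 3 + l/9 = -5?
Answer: -160478187545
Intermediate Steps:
l = -72 (l = -27 + 9*(-5) = -27 - 45 = -72)
q(W, E) = 284 - 71*W (q(W, E) = (1 - 72)*(W - 4) = -71*(-4 + W) = 284 - 71*W)
v(T) = 2810 - 710*T (v(T) = (-3 + (284 - 71*T))*10 = (281 - 71*T)*10 = 2810 - 710*T)
(478623 + v(-385))*(-403730 + 191115) = (478623 + (2810 - 710*(-385)))*(-403730 + 191115) = (478623 + (2810 + 273350))*(-212615) = (478623 + 276160)*(-212615) = 754783*(-212615) = -160478187545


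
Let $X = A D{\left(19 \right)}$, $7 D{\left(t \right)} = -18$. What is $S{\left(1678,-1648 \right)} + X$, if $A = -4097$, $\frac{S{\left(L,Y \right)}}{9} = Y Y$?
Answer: $\frac{171175698}{7} \approx 2.4454 \cdot 10^{7}$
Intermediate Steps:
$D{\left(t \right)} = - \frac{18}{7}$ ($D{\left(t \right)} = \frac{1}{7} \left(-18\right) = - \frac{18}{7}$)
$S{\left(L,Y \right)} = 9 Y^{2}$ ($S{\left(L,Y \right)} = 9 Y Y = 9 Y^{2}$)
$X = \frac{73746}{7}$ ($X = \left(-4097\right) \left(- \frac{18}{7}\right) = \frac{73746}{7} \approx 10535.0$)
$S{\left(1678,-1648 \right)} + X = 9 \left(-1648\right)^{2} + \frac{73746}{7} = 9 \cdot 2715904 + \frac{73746}{7} = 24443136 + \frac{73746}{7} = \frac{171175698}{7}$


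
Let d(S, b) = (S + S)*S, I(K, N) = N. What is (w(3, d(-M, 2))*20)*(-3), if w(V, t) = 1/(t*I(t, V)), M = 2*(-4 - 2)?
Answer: -5/72 ≈ -0.069444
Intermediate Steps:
M = -12 (M = 2*(-6) = -12)
d(S, b) = 2*S**2 (d(S, b) = (2*S)*S = 2*S**2)
w(V, t) = 1/(V*t) (w(V, t) = 1/(t*V) = 1/(V*t))
(w(3, d(-M, 2))*20)*(-3) = ((1/(3*((2*(-1*(-12))**2))))*20)*(-3) = ((1/(3*((2*12**2))))*20)*(-3) = ((1/(3*((2*144))))*20)*(-3) = (((1/3)/288)*20)*(-3) = (((1/3)*(1/288))*20)*(-3) = ((1/864)*20)*(-3) = (5/216)*(-3) = -5/72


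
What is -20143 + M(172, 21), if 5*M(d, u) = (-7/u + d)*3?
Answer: -20040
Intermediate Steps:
M(d, u) = -21/(5*u) + 3*d/5 (M(d, u) = ((-7/u + d)*3)/5 = ((d - 7/u)*3)/5 = (-21/u + 3*d)/5 = -21/(5*u) + 3*d/5)
-20143 + M(172, 21) = -20143 + (⅗)*(-7 + 172*21)/21 = -20143 + (⅗)*(1/21)*(-7 + 3612) = -20143 + (⅗)*(1/21)*3605 = -20143 + 103 = -20040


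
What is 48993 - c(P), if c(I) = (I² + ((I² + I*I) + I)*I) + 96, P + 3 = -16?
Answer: 61893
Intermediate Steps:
P = -19 (P = -3 - 16 = -19)
c(I) = 96 + I² + I*(I + 2*I²) (c(I) = (I² + ((I² + I²) + I)*I) + 96 = (I² + (2*I² + I)*I) + 96 = (I² + (I + 2*I²)*I) + 96 = (I² + I*(I + 2*I²)) + 96 = 96 + I² + I*(I + 2*I²))
48993 - c(P) = 48993 - (96 + 2*(-19)² + 2*(-19)³) = 48993 - (96 + 2*361 + 2*(-6859)) = 48993 - (96 + 722 - 13718) = 48993 - 1*(-12900) = 48993 + 12900 = 61893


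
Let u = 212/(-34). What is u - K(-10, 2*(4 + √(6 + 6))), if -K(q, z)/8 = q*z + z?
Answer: -9898/17 - 288*√3 ≈ -1081.1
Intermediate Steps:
K(q, z) = -8*z - 8*q*z (K(q, z) = -8*(q*z + z) = -8*(z + q*z) = -8*z - 8*q*z)
u = -106/17 (u = 212*(-1/34) = -106/17 ≈ -6.2353)
u - K(-10, 2*(4 + √(6 + 6))) = -106/17 - (-8)*2*(4 + √(6 + 6))*(1 - 10) = -106/17 - (-8)*2*(4 + √12)*(-9) = -106/17 - (-8)*2*(4 + 2*√3)*(-9) = -106/17 - (-8)*(8 + 4*√3)*(-9) = -106/17 - (576 + 288*√3) = -106/17 + (-576 - 288*√3) = -9898/17 - 288*√3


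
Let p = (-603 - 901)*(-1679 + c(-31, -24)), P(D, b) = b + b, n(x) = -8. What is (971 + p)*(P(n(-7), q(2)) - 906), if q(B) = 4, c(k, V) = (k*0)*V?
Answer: -2268515926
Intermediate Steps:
c(k, V) = 0 (c(k, V) = 0*V = 0)
P(D, b) = 2*b
p = 2525216 (p = (-603 - 901)*(-1679 + 0) = -1504*(-1679) = 2525216)
(971 + p)*(P(n(-7), q(2)) - 906) = (971 + 2525216)*(2*4 - 906) = 2526187*(8 - 906) = 2526187*(-898) = -2268515926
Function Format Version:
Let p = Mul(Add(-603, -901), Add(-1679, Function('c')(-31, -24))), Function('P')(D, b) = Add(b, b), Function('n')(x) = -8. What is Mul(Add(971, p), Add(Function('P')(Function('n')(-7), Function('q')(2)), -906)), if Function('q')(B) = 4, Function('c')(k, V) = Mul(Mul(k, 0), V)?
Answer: -2268515926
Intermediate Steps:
Function('c')(k, V) = 0 (Function('c')(k, V) = Mul(0, V) = 0)
Function('P')(D, b) = Mul(2, b)
p = 2525216 (p = Mul(Add(-603, -901), Add(-1679, 0)) = Mul(-1504, -1679) = 2525216)
Mul(Add(971, p), Add(Function('P')(Function('n')(-7), Function('q')(2)), -906)) = Mul(Add(971, 2525216), Add(Mul(2, 4), -906)) = Mul(2526187, Add(8, -906)) = Mul(2526187, -898) = -2268515926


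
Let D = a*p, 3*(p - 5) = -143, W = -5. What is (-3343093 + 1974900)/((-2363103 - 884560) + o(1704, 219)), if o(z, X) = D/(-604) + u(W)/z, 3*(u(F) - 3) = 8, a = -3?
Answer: 1056124595016/2506910202673 ≈ 0.42129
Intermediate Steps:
p = -128/3 (p = 5 + (⅓)*(-143) = 5 - 143/3 = -128/3 ≈ -42.667)
u(F) = 17/3 (u(F) = 3 + (⅓)*8 = 3 + 8/3 = 17/3)
D = 128 (D = -3*(-128/3) = 128)
o(z, X) = -32/151 + 17/(3*z) (o(z, X) = 128/(-604) + 17/(3*z) = 128*(-1/604) + 17/(3*z) = -32/151 + 17/(3*z))
(-3343093 + 1974900)/((-2363103 - 884560) + o(1704, 219)) = (-3343093 + 1974900)/((-2363103 - 884560) + (1/453)*(2567 - 96*1704)/1704) = -1368193/(-3247663 + (1/453)*(1/1704)*(2567 - 163584)) = -1368193/(-3247663 + (1/453)*(1/1704)*(-161017)) = -1368193/(-3247663 - 161017/771912) = -1368193/(-2506910202673/771912) = -1368193*(-771912/2506910202673) = 1056124595016/2506910202673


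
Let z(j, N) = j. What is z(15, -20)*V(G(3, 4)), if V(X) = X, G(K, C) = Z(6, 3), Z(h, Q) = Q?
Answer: 45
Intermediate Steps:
G(K, C) = 3
z(15, -20)*V(G(3, 4)) = 15*3 = 45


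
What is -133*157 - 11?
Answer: -20892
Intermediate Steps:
-133*157 - 11 = -20881 - 11 = -20892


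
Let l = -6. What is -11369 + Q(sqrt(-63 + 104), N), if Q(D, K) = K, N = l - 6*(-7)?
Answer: -11333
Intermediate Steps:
N = 36 (N = -6 - 6*(-7) = -6 + 42 = 36)
-11369 + Q(sqrt(-63 + 104), N) = -11369 + 36 = -11333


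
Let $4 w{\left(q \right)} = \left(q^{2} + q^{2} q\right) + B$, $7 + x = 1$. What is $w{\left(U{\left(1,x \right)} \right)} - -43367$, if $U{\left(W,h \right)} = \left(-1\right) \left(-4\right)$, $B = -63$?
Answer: $\frac{173485}{4} \approx 43371.0$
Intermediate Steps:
$x = -6$ ($x = -7 + 1 = -6$)
$U{\left(W,h \right)} = 4$
$w{\left(q \right)} = - \frac{63}{4} + \frac{q^{2}}{4} + \frac{q^{3}}{4}$ ($w{\left(q \right)} = \frac{\left(q^{2} + q^{2} q\right) - 63}{4} = \frac{\left(q^{2} + q^{3}\right) - 63}{4} = \frac{-63 + q^{2} + q^{3}}{4} = - \frac{63}{4} + \frac{q^{2}}{4} + \frac{q^{3}}{4}$)
$w{\left(U{\left(1,x \right)} \right)} - -43367 = \left(- \frac{63}{4} + \frac{4^{2}}{4} + \frac{4^{3}}{4}\right) - -43367 = \left(- \frac{63}{4} + \frac{1}{4} \cdot 16 + \frac{1}{4} \cdot 64\right) + 43367 = \left(- \frac{63}{4} + 4 + 16\right) + 43367 = \frac{17}{4} + 43367 = \frac{173485}{4}$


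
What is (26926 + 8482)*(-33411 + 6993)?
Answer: -935408544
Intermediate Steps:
(26926 + 8482)*(-33411 + 6993) = 35408*(-26418) = -935408544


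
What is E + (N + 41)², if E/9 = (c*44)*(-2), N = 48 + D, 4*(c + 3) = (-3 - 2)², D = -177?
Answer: 5170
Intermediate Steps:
c = 13/4 (c = -3 + (-3 - 2)²/4 = -3 + (¼)*(-5)² = -3 + (¼)*25 = -3 + 25/4 = 13/4 ≈ 3.2500)
N = -129 (N = 48 - 177 = -129)
E = -2574 (E = 9*(((13/4)*44)*(-2)) = 9*(143*(-2)) = 9*(-286) = -2574)
E + (N + 41)² = -2574 + (-129 + 41)² = -2574 + (-88)² = -2574 + 7744 = 5170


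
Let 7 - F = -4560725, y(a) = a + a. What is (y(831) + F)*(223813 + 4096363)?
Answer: 19710345061344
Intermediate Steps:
y(a) = 2*a
F = 4560732 (F = 7 - 1*(-4560725) = 7 + 4560725 = 4560732)
(y(831) + F)*(223813 + 4096363) = (2*831 + 4560732)*(223813 + 4096363) = (1662 + 4560732)*4320176 = 4562394*4320176 = 19710345061344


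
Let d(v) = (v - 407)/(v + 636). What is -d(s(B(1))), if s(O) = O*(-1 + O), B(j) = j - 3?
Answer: 401/642 ≈ 0.62461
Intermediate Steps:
B(j) = -3 + j
d(v) = (-407 + v)/(636 + v)
-d(s(B(1))) = -(-407 + (-3 + 1)*(-1 + (-3 + 1)))/(636 + (-3 + 1)*(-1 + (-3 + 1))) = -(-407 - 2*(-1 - 2))/(636 - 2*(-1 - 2)) = -(-407 - 2*(-3))/(636 - 2*(-3)) = -(-407 + 6)/(636 + 6) = -(-401)/642 = -1*(-401/642) = 401/642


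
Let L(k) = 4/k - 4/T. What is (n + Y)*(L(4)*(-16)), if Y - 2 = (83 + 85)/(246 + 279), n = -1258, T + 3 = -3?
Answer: 167424/5 ≈ 33485.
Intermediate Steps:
T = -6 (T = -3 - 3 = -6)
Y = 58/25 (Y = 2 + (83 + 85)/(246 + 279) = 2 + 168/525 = 2 + 168*(1/525) = 2 + 8/25 = 58/25 ≈ 2.3200)
L(k) = ⅔ + 4/k (L(k) = 4/k - 4/(-6) = 4/k - 4*(-⅙) = 4/k + ⅔ = ⅔ + 4/k)
(n + Y)*(L(4)*(-16)) = (-1258 + 58/25)*((⅔ + 4/4)*(-16)) = -31392*(⅔ + 4*(¼))*(-16)/25 = -31392*(⅔ + 1)*(-16)/25 = -10464*(-16)/5 = -31392/25*(-80/3) = 167424/5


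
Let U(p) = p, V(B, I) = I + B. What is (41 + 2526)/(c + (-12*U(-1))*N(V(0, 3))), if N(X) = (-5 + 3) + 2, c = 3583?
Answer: 2567/3583 ≈ 0.71644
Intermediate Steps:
V(B, I) = B + I
N(X) = 0 (N(X) = -2 + 2 = 0)
(41 + 2526)/(c + (-12*U(-1))*N(V(0, 3))) = (41 + 2526)/(3583 - 12*(-1)*0) = 2567/(3583 + 12*0) = 2567/(3583 + 0) = 2567/3583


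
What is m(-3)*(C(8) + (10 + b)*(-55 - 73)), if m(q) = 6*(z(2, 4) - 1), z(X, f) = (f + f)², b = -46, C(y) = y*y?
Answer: 1766016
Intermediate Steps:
C(y) = y²
z(X, f) = 4*f² (z(X, f) = (2*f)² = 4*f²)
m(q) = 378 (m(q) = 6*(4*4² - 1) = 6*(4*16 - 1) = 6*(64 - 1) = 6*63 = 378)
m(-3)*(C(8) + (10 + b)*(-55 - 73)) = 378*(8² + (10 - 46)*(-55 - 73)) = 378*(64 - 36*(-128)) = 378*(64 + 4608) = 378*4672 = 1766016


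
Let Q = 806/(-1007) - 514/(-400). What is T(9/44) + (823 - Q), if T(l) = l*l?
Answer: 40090452617/48738800 ≈ 822.56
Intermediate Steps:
T(l) = l²
Q = 97599/201400 (Q = 806*(-1/1007) - 514*(-1/400) = -806/1007 + 257/200 = 97599/201400 ≈ 0.48460)
T(9/44) + (823 - Q) = (9/44)² + (823 - 1*97599/201400) = (9*(1/44))² + (823 - 97599/201400) = (9/44)² + 165654601/201400 = 81/1936 + 165654601/201400 = 40090452617/48738800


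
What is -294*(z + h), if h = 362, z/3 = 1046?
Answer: -1029000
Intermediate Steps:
z = 3138 (z = 3*1046 = 3138)
-294*(z + h) = -294*(3138 + 362) = -294*3500 = -1029000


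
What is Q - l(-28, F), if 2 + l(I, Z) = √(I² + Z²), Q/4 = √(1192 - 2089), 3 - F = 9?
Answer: 2 - 2*√205 + 4*I*√897 ≈ -26.636 + 119.8*I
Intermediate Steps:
F = -6 (F = 3 - 1*9 = 3 - 9 = -6)
Q = 4*I*√897 (Q = 4*√(1192 - 2089) = 4*√(-897) = 4*(I*√897) = 4*I*√897 ≈ 119.8*I)
l(I, Z) = -2 + √(I² + Z²)
Q - l(-28, F) = 4*I*√897 - (-2 + √((-28)² + (-6)²)) = 4*I*√897 - (-2 + √(784 + 36)) = 4*I*√897 - (-2 + √820) = 4*I*√897 - (-2 + 2*√205) = 4*I*√897 + (2 - 2*√205) = 2 - 2*√205 + 4*I*√897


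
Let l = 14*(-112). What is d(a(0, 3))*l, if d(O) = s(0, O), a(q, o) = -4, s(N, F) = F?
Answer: 6272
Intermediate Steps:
d(O) = O
l = -1568
d(a(0, 3))*l = -4*(-1568) = 6272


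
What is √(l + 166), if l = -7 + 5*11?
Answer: √214 ≈ 14.629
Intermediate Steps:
l = 48 (l = -7 + 55 = 48)
√(l + 166) = √(48 + 166) = √214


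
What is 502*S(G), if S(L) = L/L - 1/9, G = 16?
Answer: 4016/9 ≈ 446.22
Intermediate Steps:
S(L) = 8/9 (S(L) = 1 - 1*1/9 = 1 - 1/9 = 8/9)
502*S(G) = 502*(8/9) = 4016/9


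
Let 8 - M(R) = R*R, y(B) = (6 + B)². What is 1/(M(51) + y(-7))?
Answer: -1/2592 ≈ -0.00038580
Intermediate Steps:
M(R) = 8 - R² (M(R) = 8 - R*R = 8 - R²)
1/(M(51) + y(-7)) = 1/((8 - 1*51²) + (6 - 7)²) = 1/((8 - 1*2601) + (-1)²) = 1/((8 - 2601) + 1) = 1/(-2593 + 1) = 1/(-2592) = -1/2592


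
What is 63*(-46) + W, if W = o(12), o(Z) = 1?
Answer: -2897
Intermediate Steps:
W = 1
63*(-46) + W = 63*(-46) + 1 = -2898 + 1 = -2897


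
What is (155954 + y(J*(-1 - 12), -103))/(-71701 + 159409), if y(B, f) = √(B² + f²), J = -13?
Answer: 77977/43854 + √39170/87708 ≈ 1.7804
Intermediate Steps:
(155954 + y(J*(-1 - 12), -103))/(-71701 + 159409) = (155954 + √((-13*(-1 - 12))² + (-103)²))/(-71701 + 159409) = (155954 + √((-13*(-13))² + 10609))/87708 = (155954 + √(169² + 10609))*(1/87708) = (155954 + √(28561 + 10609))*(1/87708) = (155954 + √39170)*(1/87708) = 77977/43854 + √39170/87708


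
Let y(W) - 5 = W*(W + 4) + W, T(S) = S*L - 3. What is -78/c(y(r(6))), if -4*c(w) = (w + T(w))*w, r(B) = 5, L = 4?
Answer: 39/1870 ≈ 0.020856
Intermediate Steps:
T(S) = -3 + 4*S (T(S) = S*4 - 3 = 4*S - 3 = -3 + 4*S)
y(W) = 5 + W + W*(4 + W) (y(W) = 5 + (W*(W + 4) + W) = 5 + (W*(4 + W) + W) = 5 + (W + W*(4 + W)) = 5 + W + W*(4 + W))
c(w) = -w*(-3 + 5*w)/4 (c(w) = -(w + (-3 + 4*w))*w/4 = -(-3 + 5*w)*w/4 = -w*(-3 + 5*w)/4)
-78/c(y(r(6))) = -78*4/((3 - 5*(5 + 5² + 5*5))*(5 + 5² + 5*5)) = -78*4/((3 - 5*(5 + 25 + 25))*(5 + 25 + 25)) = -78*4/(55*(3 - 5*55)) = -78*4/(55*(3 - 275)) = -78/((¼)*55*(-272)) = -78/(-3740) = -78*(-1/3740) = 39/1870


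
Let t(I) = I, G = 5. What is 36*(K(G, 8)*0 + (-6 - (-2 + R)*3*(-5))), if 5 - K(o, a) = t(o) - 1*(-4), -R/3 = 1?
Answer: -2916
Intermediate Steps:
R = -3 (R = -3*1 = -3)
K(o, a) = 1 - o (K(o, a) = 5 - (o - 1*(-4)) = 5 - (o + 4) = 5 - (4 + o) = 5 + (-4 - o) = 1 - o)
36*(K(G, 8)*0 + (-6 - (-2 + R)*3*(-5))) = 36*((1 - 1*5)*0 + (-6 - (-2 - 3)*3*(-5))) = 36*((1 - 5)*0 + (-6 - (-5)*(-15))) = 36*(-4*0 + (-6 - 1*75)) = 36*(0 + (-6 - 75)) = 36*(0 - 81) = 36*(-81) = -2916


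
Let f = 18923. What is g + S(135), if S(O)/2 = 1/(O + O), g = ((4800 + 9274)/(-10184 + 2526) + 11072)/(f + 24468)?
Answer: 5888477024/22429458765 ≈ 0.26253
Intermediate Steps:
g = 42387651/166144139 (g = ((4800 + 9274)/(-10184 + 2526) + 11072)/(18923 + 24468) = (14074/(-7658) + 11072)/43391 = (14074*(-1/7658) + 11072)*(1/43391) = (-7037/3829 + 11072)*(1/43391) = (42387651/3829)*(1/43391) = 42387651/166144139 ≈ 0.25513)
S(O) = 1/O (S(O) = 2/(O + O) = 2/((2*O)) = 2*(1/(2*O)) = 1/O)
g + S(135) = 42387651/166144139 + 1/135 = 5888477024/22429458765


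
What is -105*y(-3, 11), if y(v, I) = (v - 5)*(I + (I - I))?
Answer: 9240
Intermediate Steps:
y(v, I) = I*(-5 + v) (y(v, I) = (-5 + v)*(I + 0) = (-5 + v)*I = I*(-5 + v))
-105*y(-3, 11) = -1155*(-5 - 3) = -1155*(-8) = -105*(-88) = 9240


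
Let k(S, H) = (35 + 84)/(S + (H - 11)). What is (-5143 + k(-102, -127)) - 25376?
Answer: -7324679/240 ≈ -30520.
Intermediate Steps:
k(S, H) = 119/(-11 + H + S) (k(S, H) = 119/(S + (-11 + H)) = 119/(-11 + H + S))
(-5143 + k(-102, -127)) - 25376 = (-5143 + 119/(-11 - 127 - 102)) - 25376 = (-5143 + 119/(-240)) - 25376 = (-5143 + 119*(-1/240)) - 25376 = (-5143 - 119/240) - 25376 = -1234439/240 - 25376 = -7324679/240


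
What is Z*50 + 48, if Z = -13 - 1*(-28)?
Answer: 798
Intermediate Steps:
Z = 15 (Z = -13 + 28 = 15)
Z*50 + 48 = 15*50 + 48 = 750 + 48 = 798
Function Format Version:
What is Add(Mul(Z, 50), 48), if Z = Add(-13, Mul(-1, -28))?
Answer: 798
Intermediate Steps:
Z = 15 (Z = Add(-13, 28) = 15)
Add(Mul(Z, 50), 48) = Add(Mul(15, 50), 48) = Add(750, 48) = 798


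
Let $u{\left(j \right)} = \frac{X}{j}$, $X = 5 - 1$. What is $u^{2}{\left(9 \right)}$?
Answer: $\frac{16}{81} \approx 0.19753$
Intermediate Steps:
$X = 4$ ($X = 5 - 1 = 4$)
$u{\left(j \right)} = \frac{4}{j}$
$u^{2}{\left(9 \right)} = \left(\frac{4}{9}\right)^{2} = \frac{16}{81}$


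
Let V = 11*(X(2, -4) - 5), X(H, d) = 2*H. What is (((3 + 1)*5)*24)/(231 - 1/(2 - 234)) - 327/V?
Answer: 18749871/589523 ≈ 31.805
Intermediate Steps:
V = -11 (V = 11*(2*2 - 5) = 11*(4 - 5) = 11*(-1) = -11)
(((3 + 1)*5)*24)/(231 - 1/(2 - 234)) - 327/V = (((3 + 1)*5)*24)/(231 - 1/(2 - 234)) - 327/(-11) = ((4*5)*24)/(231 - 1/(-232)) - 327*(-1/11) = (20*24)/(231 - 1*(-1/232)) + 327/11 = 480/(231 + 1/232) + 327/11 = 480/(53593/232) + 327/11 = 480*(232/53593) + 327/11 = 111360/53593 + 327/11 = 18749871/589523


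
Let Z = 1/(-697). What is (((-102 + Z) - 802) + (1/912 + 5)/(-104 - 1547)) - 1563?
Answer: -2589074963017/1049481264 ≈ -2467.0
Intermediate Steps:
Z = -1/697 ≈ -0.0014347
(((-102 + Z) - 802) + (1/912 + 5)/(-104 - 1547)) - 1563 = (((-102 - 1/697) - 802) + (1/912 + 5)/(-104 - 1547)) - 1563 = ((-71095/697 - 802) + (1/912 + 5)/(-1651)) - 1563 = (-630089/697 + (4561/912)*(-1/1651)) - 1563 = (-630089/697 - 4561/1505712) - 1563 = -948735747385/1049481264 - 1563 = -2589074963017/1049481264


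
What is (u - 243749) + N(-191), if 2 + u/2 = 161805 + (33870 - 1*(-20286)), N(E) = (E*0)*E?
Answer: 188169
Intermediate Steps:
N(E) = 0 (N(E) = 0*E = 0)
u = 431918 (u = -4 + 2*(161805 + (33870 - 1*(-20286))) = -4 + 2*(161805 + (33870 + 20286)) = -4 + 2*(161805 + 54156) = -4 + 2*215961 = -4 + 431922 = 431918)
(u - 243749) + N(-191) = (431918 - 243749) + 0 = 188169 + 0 = 188169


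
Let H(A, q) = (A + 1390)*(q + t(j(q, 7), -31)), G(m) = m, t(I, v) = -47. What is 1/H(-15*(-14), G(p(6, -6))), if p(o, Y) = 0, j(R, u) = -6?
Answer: -1/75200 ≈ -1.3298e-5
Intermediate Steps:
H(A, q) = (-47 + q)*(1390 + A) (H(A, q) = (A + 1390)*(q - 47) = (1390 + A)*(-47 + q) = (-47 + q)*(1390 + A))
1/H(-15*(-14), G(p(6, -6))) = 1/(-65330 - (-705)*(-14) + 1390*0 - 15*(-14)*0) = 1/(-65330 - 47*210 + 0 + 210*0) = 1/(-65330 - 9870 + 0 + 0) = 1/(-75200) = -1/75200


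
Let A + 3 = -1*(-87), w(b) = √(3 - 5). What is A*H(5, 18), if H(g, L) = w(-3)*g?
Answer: 420*I*√2 ≈ 593.97*I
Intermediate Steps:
w(b) = I*√2 (w(b) = √(-2) = I*√2)
A = 84 (A = -3 - 1*(-87) = -3 + 87 = 84)
H(g, L) = I*g*√2 (H(g, L) = (I*√2)*g = I*g*√2)
A*H(5, 18) = 84*(I*5*√2) = 84*(5*I*√2) = 420*I*√2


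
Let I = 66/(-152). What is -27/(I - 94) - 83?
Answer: -593639/7177 ≈ -82.714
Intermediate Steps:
I = -33/76 (I = 66*(-1/152) = -33/76 ≈ -0.43421)
-27/(I - 94) - 83 = -27/(-33/76 - 94) - 83 = -27/(-7177/76) - 83 = -76/7177*(-27) - 83 = 2052/7177 - 83 = -593639/7177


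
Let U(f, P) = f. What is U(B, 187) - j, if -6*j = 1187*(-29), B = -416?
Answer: -36919/6 ≈ -6153.2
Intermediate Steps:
j = 34423/6 (j = -1187*(-29)/6 = -⅙*(-34423) = 34423/6 ≈ 5737.2)
U(B, 187) - j = -416 - 1*34423/6 = -416 - 34423/6 = -36919/6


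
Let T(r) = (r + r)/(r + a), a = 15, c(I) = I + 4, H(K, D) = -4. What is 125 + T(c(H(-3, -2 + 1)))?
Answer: 125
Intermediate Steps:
c(I) = 4 + I
T(r) = 2*r/(15 + r) (T(r) = (r + r)/(r + 15) = (2*r)/(15 + r) = 2*r/(15 + r))
125 + T(c(H(-3, -2 + 1))) = 125 + 2*(4 - 4)/(15 + (4 - 4)) = 125 + 2*0/(15 + 0) = 125 + 2*0/15 = 125 + 2*0*(1/15) = 125 + 0 = 125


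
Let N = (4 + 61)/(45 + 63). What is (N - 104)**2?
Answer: 124701889/11664 ≈ 10691.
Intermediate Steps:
N = 65/108 ≈ 0.60185
(N - 104)**2 = (65/108 - 104)**2 = (-11167/108)**2 = 124701889/11664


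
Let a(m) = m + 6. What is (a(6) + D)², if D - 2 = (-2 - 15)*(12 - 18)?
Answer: 13456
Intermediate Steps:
a(m) = 6 + m
D = 104 (D = 2 + (-2 - 15)*(12 - 18) = 2 - 17*(-6) = 2 + 102 = 104)
(a(6) + D)² = ((6 + 6) + 104)² = (12 + 104)² = 116² = 13456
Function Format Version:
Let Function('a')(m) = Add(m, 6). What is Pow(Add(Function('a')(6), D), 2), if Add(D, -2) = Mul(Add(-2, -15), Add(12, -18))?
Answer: 13456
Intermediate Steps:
Function('a')(m) = Add(6, m)
D = 104 (D = Add(2, Mul(Add(-2, -15), Add(12, -18))) = Add(2, Mul(-17, -6)) = Add(2, 102) = 104)
Pow(Add(Function('a')(6), D), 2) = Pow(Add(Add(6, 6), 104), 2) = Pow(Add(12, 104), 2) = Pow(116, 2) = 13456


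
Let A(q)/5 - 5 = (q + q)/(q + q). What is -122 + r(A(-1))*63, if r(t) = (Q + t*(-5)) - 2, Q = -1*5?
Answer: -10013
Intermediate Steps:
Q = -5
A(q) = 30 (A(q) = 25 + 5*((q + q)/(q + q)) = 25 + 5*((2*q)/((2*q))) = 25 + 5*((2*q)*(1/(2*q))) = 25 + 5*1 = 25 + 5 = 30)
r(t) = -7 - 5*t (r(t) = (-5 + t*(-5)) - 2 = (-5 - 5*t) - 2 = -7 - 5*t)
-122 + r(A(-1))*63 = -122 + (-7 - 5*30)*63 = -122 + (-7 - 150)*63 = -122 - 157*63 = -122 - 9891 = -10013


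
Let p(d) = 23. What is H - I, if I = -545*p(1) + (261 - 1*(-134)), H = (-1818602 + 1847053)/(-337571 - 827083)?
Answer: 14138871109/1164654 ≈ 12140.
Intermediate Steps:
H = -28451/1164654 (H = 28451/(-1164654) = 28451*(-1/1164654) = -28451/1164654 ≈ -0.024429)
I = -12140 (I = -545*23 + (261 - 1*(-134)) = -12535 + (261 + 134) = -12535 + 395 = -12140)
H - I = -28451/1164654 - 1*(-12140) = -28451/1164654 + 12140 = 14138871109/1164654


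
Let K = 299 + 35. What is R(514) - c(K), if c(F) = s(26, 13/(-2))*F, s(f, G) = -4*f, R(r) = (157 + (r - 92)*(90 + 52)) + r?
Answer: 95331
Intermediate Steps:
R(r) = -12907 + 143*r (R(r) = (157 + (-92 + r)*142) + r = (157 + (-13064 + 142*r)) + r = (-12907 + 142*r) + r = -12907 + 143*r)
K = 334
c(F) = -104*F (c(F) = (-4*26)*F = -104*F)
R(514) - c(K) = (-12907 + 143*514) - (-104)*334 = (-12907 + 73502) - 1*(-34736) = 60595 + 34736 = 95331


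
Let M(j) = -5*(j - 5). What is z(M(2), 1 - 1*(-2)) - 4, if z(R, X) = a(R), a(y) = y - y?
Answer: -4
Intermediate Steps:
a(y) = 0
M(j) = 25 - 5*j (M(j) = -5*(-5 + j) = 25 - 5*j)
z(R, X) = 0
z(M(2), 1 - 1*(-2)) - 4 = 0 - 4 = -4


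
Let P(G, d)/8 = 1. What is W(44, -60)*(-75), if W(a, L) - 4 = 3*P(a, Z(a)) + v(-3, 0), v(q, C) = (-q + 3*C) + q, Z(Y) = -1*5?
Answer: -2100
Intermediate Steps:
Z(Y) = -5
P(G, d) = 8 (P(G, d) = 8*1 = 8)
v(q, C) = 3*C
W(a, L) = 28 (W(a, L) = 4 + (3*8 + 3*0) = 4 + (24 + 0) = 4 + 24 = 28)
W(44, -60)*(-75) = 28*(-75) = -2100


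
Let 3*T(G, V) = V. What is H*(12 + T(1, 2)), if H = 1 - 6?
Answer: -190/3 ≈ -63.333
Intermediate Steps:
H = -5
T(G, V) = V/3
H*(12 + T(1, 2)) = -5*(12 + (⅓)*2) = -5*(12 + ⅔) = -5*38/3 = -190/3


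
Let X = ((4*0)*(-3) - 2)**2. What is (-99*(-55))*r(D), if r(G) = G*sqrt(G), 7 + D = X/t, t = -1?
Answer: -59895*I*sqrt(11) ≈ -1.9865e+5*I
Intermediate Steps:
X = 4 (X = (0*(-3) - 2)**2 = (0 - 2)**2 = (-2)**2 = 4)
D = -11 (D = -7 + 4/(-1) = -7 + 4*(-1) = -7 - 4 = -11)
r(G) = G**(3/2)
(-99*(-55))*r(D) = (-99*(-55))*(-11)**(3/2) = 5445*(-11*I*sqrt(11)) = -59895*I*sqrt(11)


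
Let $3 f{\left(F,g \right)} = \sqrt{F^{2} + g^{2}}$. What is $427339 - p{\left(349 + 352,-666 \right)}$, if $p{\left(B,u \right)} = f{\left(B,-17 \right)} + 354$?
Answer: $426985 - \frac{\sqrt{491690}}{3} \approx 4.2675 \cdot 10^{5}$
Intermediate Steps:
$f{\left(F,g \right)} = \frac{\sqrt{F^{2} + g^{2}}}{3}$
$p{\left(B,u \right)} = 354 + \frac{\sqrt{289 + B^{2}}}{3}$ ($p{\left(B,u \right)} = \frac{\sqrt{B^{2} + \left(-17\right)^{2}}}{3} + 354 = \frac{\sqrt{B^{2} + 289}}{3} + 354 = \frac{\sqrt{289 + B^{2}}}{3} + 354 = 354 + \frac{\sqrt{289 + B^{2}}}{3}$)
$427339 - p{\left(349 + 352,-666 \right)} = 427339 - \left(354 + \frac{\sqrt{289 + \left(349 + 352\right)^{2}}}{3}\right) = 427339 - \left(354 + \frac{\sqrt{289 + 701^{2}}}{3}\right) = 427339 - \left(354 + \frac{\sqrt{289 + 491401}}{3}\right) = 427339 - \left(354 + \frac{\sqrt{491690}}{3}\right) = 426985 - \frac{\sqrt{491690}}{3}$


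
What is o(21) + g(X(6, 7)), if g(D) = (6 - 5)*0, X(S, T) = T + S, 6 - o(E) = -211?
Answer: 217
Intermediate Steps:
o(E) = 217 (o(E) = 6 - 1*(-211) = 6 + 211 = 217)
X(S, T) = S + T
g(D) = 0 (g(D) = 1*0 = 0)
o(21) + g(X(6, 7)) = 217 + 0 = 217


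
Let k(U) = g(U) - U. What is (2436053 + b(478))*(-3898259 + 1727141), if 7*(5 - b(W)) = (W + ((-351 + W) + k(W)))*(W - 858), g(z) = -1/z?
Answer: -8873487327224112/1673 ≈ -5.3039e+12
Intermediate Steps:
k(U) = -U - 1/U (k(U) = -1/U - U = -U - 1/U)
b(W) = 5 - (-858 + W)*(-351 + W - 1/W)/7 (b(W) = 5 - (W + ((-351 + W) + (-W - 1/W)))*(W - 858)/7 = 5 - (W + (-351 - 1/W))*(-858 + W)/7 = 5 - (-351 + W - 1/W)*(-858 + W)/7 = 5 - (-858 + W)*(-351 + W - 1/W)/7)
(2436053 + b(478))*(-3898259 + 1727141) = (2436053 + (⅐)*(-858 - 1*478³ - 301122*478 + 1209*478²)/478)*(-3898259 + 1727141) = (2436053 + (⅐)*(1/478)*(-858 - 1*109215352 - 143936316 + 1209*228484))*(-2171118) = (2436053 + (⅐)*(1/478)*(-858 - 109215352 - 143936316 + 276237156))*(-2171118) = (2436053 + (⅐)*(1/478)*23084630)*(-2171118) = (2436053 + 11542315/1673)*(-2171118) = (4087058984/1673)*(-2171118) = -8873487327224112/1673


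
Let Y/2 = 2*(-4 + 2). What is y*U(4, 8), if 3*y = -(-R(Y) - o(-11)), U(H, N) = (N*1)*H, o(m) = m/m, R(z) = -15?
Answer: -448/3 ≈ -149.33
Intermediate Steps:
Y = -8 (Y = 2*(2*(-4 + 2)) = 2*(2*(-2)) = 2*(-4) = -8)
o(m) = 1
U(H, N) = H*N (U(H, N) = N*H = H*N)
y = -14/3 (y = (-(-1*(-15) - 1*1))/3 = (-(15 - 1))/3 = (-1*14)/3 = (⅓)*(-14) = -14/3 ≈ -4.6667)
y*U(4, 8) = -56*8/3 = -14/3*32 = -448/3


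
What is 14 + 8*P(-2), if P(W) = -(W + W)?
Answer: 46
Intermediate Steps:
P(W) = -2*W
14 + 8*P(-2) = 14 + 8*(-2*(-2)) = 14 + 8*4 = 14 + 32 = 46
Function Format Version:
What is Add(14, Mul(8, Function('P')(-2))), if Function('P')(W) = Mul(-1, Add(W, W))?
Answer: 46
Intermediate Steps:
Function('P')(W) = Mul(-2, W) (Function('P')(W) = Mul(-1, Mul(2, W)) = Mul(-2, W))
Add(14, Mul(8, Function('P')(-2))) = Add(14, Mul(8, Mul(-2, -2))) = Add(14, Mul(8, 4)) = Add(14, 32) = 46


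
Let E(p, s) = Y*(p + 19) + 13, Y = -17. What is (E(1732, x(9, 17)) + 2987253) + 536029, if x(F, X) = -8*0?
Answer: 3493528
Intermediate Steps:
x(F, X) = 0
E(p, s) = -310 - 17*p (E(p, s) = -17*(p + 19) + 13 = -17*(19 + p) + 13 = (-323 - 17*p) + 13 = -310 - 17*p)
(E(1732, x(9, 17)) + 2987253) + 536029 = ((-310 - 17*1732) + 2987253) + 536029 = ((-310 - 29444) + 2987253) + 536029 = (-29754 + 2987253) + 536029 = 2957499 + 536029 = 3493528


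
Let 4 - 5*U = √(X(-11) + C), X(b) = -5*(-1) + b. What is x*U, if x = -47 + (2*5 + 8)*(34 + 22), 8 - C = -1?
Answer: 3844/5 - 961*√3/5 ≈ 435.90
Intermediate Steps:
C = 9 (C = 8 - 1*(-1) = 8 + 1 = 9)
X(b) = 5 + b
U = ⅘ - √3/5 (U = ⅘ - √((5 - 11) + 9)/5 = ⅘ - √(-6 + 9)/5 = ⅘ - √3/5 ≈ 0.45359)
x = 961 (x = -47 + (10 + 8)*56 = -47 + 18*56 = -47 + 1008 = 961)
x*U = 961*(⅘ - √3/5) = 3844/5 - 961*√3/5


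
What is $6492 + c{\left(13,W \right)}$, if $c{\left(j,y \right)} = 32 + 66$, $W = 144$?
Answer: $6590$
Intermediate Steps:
$c{\left(j,y \right)} = 98$
$6492 + c{\left(13,W \right)} = 6492 + 98 = 6590$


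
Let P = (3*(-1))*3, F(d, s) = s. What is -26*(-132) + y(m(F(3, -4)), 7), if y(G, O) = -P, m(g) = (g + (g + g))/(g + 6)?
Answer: 3441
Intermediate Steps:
m(g) = 3*g/(6 + g) (m(g) = (g + 2*g)/(6 + g) = (3*g)/(6 + g) = 3*g/(6 + g))
P = -9 (P = -3*3 = -9)
y(G, O) = 9 (y(G, O) = -1*(-9) = 9)
-26*(-132) + y(m(F(3, -4)), 7) = -26*(-132) + 9 = 3432 + 9 = 3441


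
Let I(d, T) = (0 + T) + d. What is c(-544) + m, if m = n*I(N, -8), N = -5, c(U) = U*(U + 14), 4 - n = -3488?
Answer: 242924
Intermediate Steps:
n = 3492 (n = 4 - 1*(-3488) = 4 + 3488 = 3492)
c(U) = U*(14 + U)
I(d, T) = T + d
m = -45396 (m = 3492*(-8 - 5) = 3492*(-13) = -45396)
c(-544) + m = -544*(14 - 544) - 45396 = -544*(-530) - 45396 = 288320 - 45396 = 242924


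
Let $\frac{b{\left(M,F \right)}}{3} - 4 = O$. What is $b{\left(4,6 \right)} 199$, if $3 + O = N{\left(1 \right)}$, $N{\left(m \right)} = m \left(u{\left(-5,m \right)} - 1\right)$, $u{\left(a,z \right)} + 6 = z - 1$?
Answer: $-3582$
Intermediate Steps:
$u{\left(a,z \right)} = -7 + z$ ($u{\left(a,z \right)} = -6 + \left(z - 1\right) = -6 + \left(-1 + z\right) = -7 + z$)
$N{\left(m \right)} = m \left(-8 + m\right)$ ($N{\left(m \right)} = m \left(\left(-7 + m\right) - 1\right) = m \left(-8 + m\right)$)
$O = -10$ ($O = -3 + 1 \left(-8 + 1\right) = -3 + 1 \left(-7\right) = -3 - 7 = -10$)
$b{\left(M,F \right)} = -18$ ($b{\left(M,F \right)} = 12 + 3 \left(-10\right) = 12 - 30 = -18$)
$b{\left(4,6 \right)} 199 = \left(-18\right) 199 = -3582$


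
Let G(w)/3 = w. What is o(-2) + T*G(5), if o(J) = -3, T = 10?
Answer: 147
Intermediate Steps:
G(w) = 3*w
o(-2) + T*G(5) = -3 + 10*(3*5) = -3 + 10*15 = -3 + 150 = 147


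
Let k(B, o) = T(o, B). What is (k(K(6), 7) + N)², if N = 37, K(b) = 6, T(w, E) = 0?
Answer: 1369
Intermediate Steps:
k(B, o) = 0
(k(K(6), 7) + N)² = (0 + 37)² = 37² = 1369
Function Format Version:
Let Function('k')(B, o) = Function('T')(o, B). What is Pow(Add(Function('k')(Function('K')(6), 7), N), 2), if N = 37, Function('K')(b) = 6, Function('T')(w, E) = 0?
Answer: 1369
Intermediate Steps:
Function('k')(B, o) = 0
Pow(Add(Function('k')(Function('K')(6), 7), N), 2) = Pow(Add(0, 37), 2) = Pow(37, 2) = 1369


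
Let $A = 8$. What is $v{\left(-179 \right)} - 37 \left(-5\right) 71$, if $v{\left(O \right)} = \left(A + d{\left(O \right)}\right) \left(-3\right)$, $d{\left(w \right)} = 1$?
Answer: $13108$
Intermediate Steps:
$v{\left(O \right)} = -27$ ($v{\left(O \right)} = \left(8 + 1\right) \left(-3\right) = 9 \left(-3\right) = -27$)
$v{\left(-179 \right)} - 37 \left(-5\right) 71 = -27 - 37 \left(-5\right) 71 = -27 - \left(-185\right) 71 = -27 - -13135 = -27 + 13135 = 13108$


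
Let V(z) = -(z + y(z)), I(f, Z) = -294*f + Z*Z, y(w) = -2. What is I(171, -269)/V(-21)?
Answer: 22087/23 ≈ 960.30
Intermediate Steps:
I(f, Z) = Z² - 294*f (I(f, Z) = -294*f + Z² = Z² - 294*f)
V(z) = 2 - z (V(z) = -(z - 2) = -(-2 + z) = 2 - z)
I(171, -269)/V(-21) = ((-269)² - 294*171)/(2 - 1*(-21)) = (72361 - 50274)/(2 + 21) = 22087/23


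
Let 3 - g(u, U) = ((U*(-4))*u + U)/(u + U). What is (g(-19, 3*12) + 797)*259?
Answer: 2804452/17 ≈ 1.6497e+5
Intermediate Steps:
g(u, U) = 3 - (U - 4*U*u)/(U + u) (g(u, U) = 3 - ((U*(-4))*u + U)/(u + U) = 3 - ((-4*U)*u + U)/(U + u) = 3 - (-4*U*u + U)/(U + u) = 3 - (U - 4*U*u)/(U + u))
(g(-19, 3*12) + 797)*259 = ((2*(3*12) + 3*(-19) + 4*(3*12)*(-19))/(3*12 - 19) + 797)*259 = ((2*36 - 57 + 4*36*(-19))/(36 - 19) + 797)*259 = ((72 - 57 - 2736)/17 + 797)*259 = ((1/17)*(-2721) + 797)*259 = (-2721/17 + 797)*259 = (10828/17)*259 = 2804452/17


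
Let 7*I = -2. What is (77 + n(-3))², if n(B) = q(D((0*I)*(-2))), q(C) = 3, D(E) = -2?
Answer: 6400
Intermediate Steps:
I = -2/7 (I = (⅐)*(-2) = -2/7 ≈ -0.28571)
n(B) = 3
(77 + n(-3))² = (77 + 3)² = 80² = 6400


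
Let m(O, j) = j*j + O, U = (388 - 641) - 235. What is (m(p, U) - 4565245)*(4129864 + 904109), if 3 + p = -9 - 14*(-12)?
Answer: -21781724302485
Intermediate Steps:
p = 156 (p = -3 + (-9 - 14*(-12)) = -3 + (-9 + 168) = -3 + 159 = 156)
U = -488 (U = -253 - 235 = -488)
m(O, j) = O + j**2 (m(O, j) = j**2 + O = O + j**2)
(m(p, U) - 4565245)*(4129864 + 904109) = ((156 + (-488)**2) - 4565245)*(4129864 + 904109) = ((156 + 238144) - 4565245)*5033973 = (238300 - 4565245)*5033973 = -4326945*5033973 = -21781724302485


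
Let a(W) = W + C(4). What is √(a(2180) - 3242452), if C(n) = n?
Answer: 34*I*√2803 ≈ 1800.1*I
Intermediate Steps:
a(W) = 4 + W (a(W) = W + 4 = 4 + W)
√(a(2180) - 3242452) = √((4 + 2180) - 3242452) = √(2184 - 3242452) = √(-3240268) = 34*I*√2803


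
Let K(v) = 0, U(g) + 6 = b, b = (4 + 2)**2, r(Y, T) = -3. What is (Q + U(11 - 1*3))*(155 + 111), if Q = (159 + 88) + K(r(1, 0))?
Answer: 73682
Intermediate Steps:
b = 36 (b = 6**2 = 36)
U(g) = 30 (U(g) = -6 + 36 = 30)
Q = 247 (Q = (159 + 88) + 0 = 247 + 0 = 247)
(Q + U(11 - 1*3))*(155 + 111) = (247 + 30)*(155 + 111) = 277*266 = 73682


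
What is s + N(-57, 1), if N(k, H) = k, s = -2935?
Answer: -2992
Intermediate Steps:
s + N(-57, 1) = -2935 - 57 = -2992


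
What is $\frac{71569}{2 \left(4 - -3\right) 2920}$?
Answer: $\frac{71569}{40880} \approx 1.7507$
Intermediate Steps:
$\frac{71569}{2 \left(4 - -3\right) 2920} = \frac{71569}{2 \left(4 + 3\right) 2920} = \frac{71569}{2 \cdot 7 \cdot 2920} = \frac{71569}{14 \cdot 2920} = \frac{71569}{40880}$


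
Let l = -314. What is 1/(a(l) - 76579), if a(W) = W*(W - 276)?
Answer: 1/108681 ≈ 9.2012e-6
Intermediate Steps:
a(W) = W*(-276 + W)
1/(a(l) - 76579) = 1/(-314*(-276 - 314) - 76579) = 1/(-314*(-590) - 76579) = 1/(185260 - 76579) = 1/108681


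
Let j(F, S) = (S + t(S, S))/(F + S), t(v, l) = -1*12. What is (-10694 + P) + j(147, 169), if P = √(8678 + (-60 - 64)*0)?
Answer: -3379147/316 + √8678 ≈ -10600.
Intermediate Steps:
t(v, l) = -12
j(F, S) = (-12 + S)/(F + S) (j(F, S) = (S - 12)/(F + S) = (-12 + S)/(F + S))
P = √8678 (P = √(8678 - 124*0) = √(8678 + 0) = √8678 ≈ 93.156)
(-10694 + P) + j(147, 169) = (-10694 + √8678) + (-12 + 169)/(147 + 169) = (-10694 + √8678) + 157/316 = -3379147/316 + √8678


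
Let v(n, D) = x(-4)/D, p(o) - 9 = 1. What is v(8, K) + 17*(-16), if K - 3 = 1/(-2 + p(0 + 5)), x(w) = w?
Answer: -6832/25 ≈ -273.28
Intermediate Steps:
p(o) = 10 (p(o) = 9 + 1 = 10)
K = 25/8 (K = 3 + 1/(-2 + 10) = 3 + 1/8 = 3 + ⅛ = 25/8 ≈ 3.1250)
v(n, D) = -4/D
v(8, K) + 17*(-16) = -4/25/8 + 17*(-16) = -4*8/25 - 272 = -32/25 - 272 = -6832/25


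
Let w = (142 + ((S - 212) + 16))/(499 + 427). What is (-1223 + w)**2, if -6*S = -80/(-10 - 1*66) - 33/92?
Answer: 141091791770963014921/94320768524544 ≈ 1.4959e+6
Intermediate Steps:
S = -1213/10488 (S = -(-80/(-10 - 1*66) - 33/92)/6 = -(-80/(-10 - 66) - 33*1/92)/6 = -(-80/(-76) - 33/92)/6 = -(-80*(-1/76) - 33/92)/6 = -(20/19 - 33/92)/6 = -1/6*1213/1748 = -1213/10488 ≈ -0.11566)
w = -567565/9711888 (w = (142 + ((-1213/10488 - 212) + 16))/(499 + 427) = (142 + (-2224669/10488 + 16))/926 = (142 - 2056861/10488)*(1/926) = -567565/10488*1/926 = -567565/9711888 ≈ -0.058440)
(-1223 + w)**2 = (-1223 - 567565/9711888)**2 = (-11878206589/9711888)**2 = 141091791770963014921/94320768524544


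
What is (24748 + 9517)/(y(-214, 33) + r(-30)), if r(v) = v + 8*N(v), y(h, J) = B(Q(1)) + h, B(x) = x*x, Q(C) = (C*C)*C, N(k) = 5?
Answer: -4895/29 ≈ -168.79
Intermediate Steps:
Q(C) = C**3 (Q(C) = C**2*C = C**3)
B(x) = x**2
y(h, J) = 1 + h (y(h, J) = (1**3)**2 + h = 1**2 + h = 1 + h)
r(v) = 40 + v (r(v) = v + 8*5 = v + 40 = 40 + v)
(24748 + 9517)/(y(-214, 33) + r(-30)) = (24748 + 9517)/((1 - 214) + (40 - 30)) = 34265/(-213 + 10) = 34265/(-203) = 34265*(-1/203) = -4895/29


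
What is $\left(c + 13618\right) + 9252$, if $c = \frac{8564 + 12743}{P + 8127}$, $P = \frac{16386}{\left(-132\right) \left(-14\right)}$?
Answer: $\frac{57315283446}{2505847} \approx 22873.0$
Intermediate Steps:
$P = \frac{2731}{308}$ ($P = \frac{16386}{1848} = 16386 \cdot \frac{1}{1848} = \frac{2731}{308} \approx 8.8669$)
$c = \frac{6562556}{2505847}$ ($c = \frac{8564 + 12743}{\frac{2731}{308} + 8127} = \frac{21307}{\frac{2505847}{308}} = 21307 \cdot \frac{308}{2505847} = \frac{6562556}{2505847} \approx 2.6189$)
$\left(c + 13618\right) + 9252 = \left(\frac{6562556}{2505847} + 13618\right) + 9252 = \frac{34131187002}{2505847} + 9252 = \frac{57315283446}{2505847}$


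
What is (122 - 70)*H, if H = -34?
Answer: -1768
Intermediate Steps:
(122 - 70)*H = (122 - 70)*(-34) = 52*(-34) = -1768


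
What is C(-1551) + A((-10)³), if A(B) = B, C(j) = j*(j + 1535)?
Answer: 23816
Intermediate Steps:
C(j) = j*(1535 + j)
C(-1551) + A((-10)³) = -1551*(1535 - 1551) + (-10)³ = -1551*(-16) - 1000 = 24816 - 1000 = 23816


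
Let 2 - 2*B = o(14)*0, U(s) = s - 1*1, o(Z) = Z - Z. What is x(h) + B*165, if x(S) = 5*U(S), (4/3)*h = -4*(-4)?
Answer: 220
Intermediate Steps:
o(Z) = 0
h = 12 (h = 3*(-4*(-4))/4 = (¾)*16 = 12)
U(s) = -1 + s (U(s) = s - 1 = -1 + s)
B = 1 (B = 1 - 0*0 = 1 - ½*0 = 1 + 0 = 1)
x(S) = -5 + 5*S (x(S) = 5*(-1 + S) = -5 + 5*S)
x(h) + B*165 = (-5 + 5*12) + 1*165 = (-5 + 60) + 165 = 55 + 165 = 220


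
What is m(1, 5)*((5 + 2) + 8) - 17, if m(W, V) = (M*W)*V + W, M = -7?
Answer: -527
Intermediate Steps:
m(W, V) = W - 7*V*W (m(W, V) = (-7*W)*V + W = -7*V*W + W = W - 7*V*W)
m(1, 5)*((5 + 2) + 8) - 17 = (1*(1 - 7*5))*((5 + 2) + 8) - 17 = (1*(1 - 35))*(7 + 8) - 17 = (1*(-34))*15 - 17 = -34*15 - 17 = -510 - 17 = -527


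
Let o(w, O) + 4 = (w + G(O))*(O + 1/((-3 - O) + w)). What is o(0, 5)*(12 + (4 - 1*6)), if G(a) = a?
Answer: 815/4 ≈ 203.75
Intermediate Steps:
o(w, O) = -4 + (O + w)*(O + 1/(-3 + w - O)) (o(w, O) = -4 + (w + O)*(O + 1/((-3 - O) + w)) = -4 + (O + w)*(O + 1/(-3 + w - O)))
o(0, 5)*(12 + (4 - 1*6)) = ((-12 + 5³ - 5*5 + 3*0 + 3*5² - 1*5*0² + 3*5*0)/(3 + 5 - 1*0))*(12 + (4 - 1*6)) = ((-12 + 125 - 25 + 0 + 3*25 - 1*5*0 + 0)/(3 + 5 + 0))*(12 + (4 - 6)) = ((-12 + 125 - 25 + 0 + 75 + 0 + 0)/8)*(12 - 2) = ((⅛)*163)*10 = (163/8)*10 = 815/4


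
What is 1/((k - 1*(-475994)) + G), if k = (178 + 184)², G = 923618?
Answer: 1/1530656 ≈ 6.5331e-7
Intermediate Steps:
k = 131044 (k = 362² = 131044)
1/((k - 1*(-475994)) + G) = 1/((131044 - 1*(-475994)) + 923618) = 1/((131044 + 475994) + 923618) = 1/(607038 + 923618) = 1/1530656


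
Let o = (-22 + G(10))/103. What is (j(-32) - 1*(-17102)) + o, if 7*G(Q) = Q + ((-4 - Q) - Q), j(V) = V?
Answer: 1758186/103 ≈ 17070.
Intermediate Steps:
G(Q) = -4/7 - Q/7 (G(Q) = (Q + ((-4 - Q) - Q))/7 = (Q + (-4 - 2*Q))/7 = (-4 - Q)/7 = -4/7 - Q/7)
o = -24/103 (o = (-22 + (-4/7 - ⅐*10))/103 = (-22 + (-4/7 - 10/7))*(1/103) = (-22 - 2)*(1/103) = -24*1/103 = -24/103 ≈ -0.23301)
(j(-32) - 1*(-17102)) + o = (-32 - 1*(-17102)) - 24/103 = (-32 + 17102) - 24/103 = 17070 - 24/103 = 1758186/103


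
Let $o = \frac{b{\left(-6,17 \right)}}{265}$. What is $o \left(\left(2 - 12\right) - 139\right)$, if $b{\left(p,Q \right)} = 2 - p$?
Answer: $- \frac{1192}{265} \approx -4.4981$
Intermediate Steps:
$o = \frac{8}{265}$ ($o = \frac{2 - -6}{265} = \left(2 + 6\right) \frac{1}{265} = 8 \cdot \frac{1}{265} = \frac{8}{265} \approx 0.030189$)
$o \left(\left(2 - 12\right) - 139\right) = \frac{8 \left(\left(2 - 12\right) - 139\right)}{265} = \frac{8 \left(-10 - 139\right)}{265} = \frac{8}{265} \left(-149\right) = - \frac{1192}{265}$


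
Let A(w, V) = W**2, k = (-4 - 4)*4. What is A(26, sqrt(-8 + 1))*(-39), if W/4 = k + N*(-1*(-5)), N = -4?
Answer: -1687296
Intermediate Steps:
k = -32 (k = -8*4 = -32)
W = -208 (W = 4*(-32 - (-4)*(-5)) = 4*(-32 - 4*5) = 4*(-32 - 20) = 4*(-52) = -208)
A(w, V) = 43264 (A(w, V) = (-208)**2 = 43264)
A(26, sqrt(-8 + 1))*(-39) = 43264*(-39) = -1687296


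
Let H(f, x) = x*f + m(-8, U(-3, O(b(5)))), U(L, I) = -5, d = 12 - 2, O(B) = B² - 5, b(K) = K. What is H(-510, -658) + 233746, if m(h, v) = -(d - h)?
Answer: 569308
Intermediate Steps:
O(B) = -5 + B²
d = 10
m(h, v) = -10 + h (m(h, v) = -(10 - h) = -10 + h)
H(f, x) = -18 + f*x (H(f, x) = x*f + (-10 - 8) = f*x - 18 = -18 + f*x)
H(-510, -658) + 233746 = (-18 - 510*(-658)) + 233746 = (-18 + 335580) + 233746 = 335562 + 233746 = 569308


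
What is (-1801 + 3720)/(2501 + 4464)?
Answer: 1919/6965 ≈ 0.27552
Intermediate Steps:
(-1801 + 3720)/(2501 + 4464) = 1919/6965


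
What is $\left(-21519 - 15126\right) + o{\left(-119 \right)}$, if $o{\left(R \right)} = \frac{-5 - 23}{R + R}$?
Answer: $- \frac{622963}{17} \approx -36645.0$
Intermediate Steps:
$o{\left(R \right)} = - \frac{14}{R}$ ($o{\left(R \right)} = - \frac{28}{2 R} = - 28 \frac{1}{2 R} = - \frac{14}{R}$)
$\left(-21519 - 15126\right) + o{\left(-119 \right)} = \left(-21519 - 15126\right) - \frac{14}{-119} = -36645 - - \frac{2}{17} = -36645 + \frac{2}{17} = - \frac{622963}{17}$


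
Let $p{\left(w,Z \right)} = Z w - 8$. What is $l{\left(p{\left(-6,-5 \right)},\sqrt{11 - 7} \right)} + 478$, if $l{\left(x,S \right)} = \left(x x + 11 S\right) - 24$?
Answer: $960$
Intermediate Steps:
$p{\left(w,Z \right)} = -8 + Z w$
$l{\left(x,S \right)} = -24 + x^{2} + 11 S$ ($l{\left(x,S \right)} = \left(x^{2} + 11 S\right) - 24 = -24 + x^{2} + 11 S$)
$l{\left(p{\left(-6,-5 \right)},\sqrt{11 - 7} \right)} + 478 = \left(-24 + \left(-8 - -30\right)^{2} + 11 \sqrt{11 - 7}\right) + 478 = \left(-24 + \left(-8 + 30\right)^{2} + 11 \sqrt{4}\right) + 478 = \left(-24 + 22^{2} + 11 \cdot 2\right) + 478 = \left(-24 + 484 + 22\right) + 478 = 482 + 478 = 960$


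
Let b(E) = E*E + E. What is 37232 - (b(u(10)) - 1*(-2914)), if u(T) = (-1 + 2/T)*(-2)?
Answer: 857846/25 ≈ 34314.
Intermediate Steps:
u(T) = 2 - 4/T
b(E) = E + E² (b(E) = E² + E = E + E²)
37232 - (b(u(10)) - 1*(-2914)) = 37232 - ((2 - 4/10)*(1 + (2 - 4/10)) - 1*(-2914)) = 37232 - ((2 - 4*⅒)*(1 + (2 - 4*⅒)) + 2914) = 37232 - ((2 - ⅖)*(1 + (2 - ⅖)) + 2914) = 37232 - (8*(1 + 8/5)/5 + 2914) = 37232 - ((8/5)*(13/5) + 2914) = 37232 - (104/25 + 2914) = 37232 - 1*72954/25 = 37232 - 72954/25 = 857846/25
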